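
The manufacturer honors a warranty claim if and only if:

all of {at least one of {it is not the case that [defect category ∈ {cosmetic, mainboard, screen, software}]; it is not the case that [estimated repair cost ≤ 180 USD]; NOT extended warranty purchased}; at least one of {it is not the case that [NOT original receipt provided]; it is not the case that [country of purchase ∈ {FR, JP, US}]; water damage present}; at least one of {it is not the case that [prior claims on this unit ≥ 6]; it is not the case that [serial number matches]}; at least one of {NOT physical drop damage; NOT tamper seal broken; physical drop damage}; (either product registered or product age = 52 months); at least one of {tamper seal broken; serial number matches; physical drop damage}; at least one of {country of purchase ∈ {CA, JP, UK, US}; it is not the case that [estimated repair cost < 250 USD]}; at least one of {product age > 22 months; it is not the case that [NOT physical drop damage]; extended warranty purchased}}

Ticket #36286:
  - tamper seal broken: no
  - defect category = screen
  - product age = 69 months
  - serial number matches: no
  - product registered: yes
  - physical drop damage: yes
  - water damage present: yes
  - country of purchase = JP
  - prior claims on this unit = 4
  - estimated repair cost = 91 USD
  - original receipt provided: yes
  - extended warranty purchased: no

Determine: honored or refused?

Honored

Atomic conditions:
  defect category ∈ {cosmetic, mainboard, screen, software}: screen is in the set → true
  estimated repair cost ≤ 180 USD: 91 ≤ 180 is true
  NOT extended warranty purchased: no → true
  NOT original receipt provided: yes → false
  country of purchase ∈ {FR, JP, US}: JP is in the set → true
  water damage present: yes → true
  prior claims on this unit ≥ 6: 4 ≥ 6 is false
  serial number matches: no → false
  NOT physical drop damage: yes → false
  NOT tamper seal broken: no → true
  physical drop damage: yes → true
  product registered: yes → true
  product age = 52 months: 69 == 52 is false
  tamper seal broken: no → false
  country of purchase ∈ {CA, JP, UK, US}: JP is in the set → true
  estimated repair cost < 250 USD: 91 < 250 is true
  product age > 22 months: 69 > 22 is true
  extended warranty purchased: no → false
Combine:
[1.1] NOT true = false
[1.2] NOT true = false
[1] false OR false OR true = true
[2.1] NOT false = true
[2.2] NOT true = false
[2] true OR false OR true = true
[3.1] NOT false = true
[3.2] NOT false = true
[3] true OR true = true
[4] false OR true OR true = true
[5] true OR false = true
[6] false OR false OR true = true
[7.2] NOT true = false
[7] true OR false = true
[8.2] NOT false = true
[8] true OR true OR false = true
[root] true AND true AND true AND true AND true AND true AND true AND true = true
Overall: true → honored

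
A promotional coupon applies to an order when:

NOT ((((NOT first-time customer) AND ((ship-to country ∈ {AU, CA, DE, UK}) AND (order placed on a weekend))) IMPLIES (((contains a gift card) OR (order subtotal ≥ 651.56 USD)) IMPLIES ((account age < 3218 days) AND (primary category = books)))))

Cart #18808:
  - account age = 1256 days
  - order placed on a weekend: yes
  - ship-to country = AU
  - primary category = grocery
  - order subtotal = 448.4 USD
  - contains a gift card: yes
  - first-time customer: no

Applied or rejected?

Atomic conditions:
  NOT first-time customer: no → true
  ship-to country ∈ {AU, CA, DE, UK}: AU is in the set → true
  order placed on a weekend: yes → true
  contains a gift card: yes → true
  order subtotal ≥ 651.56 USD: 448.4 ≥ 651.56 is false
  account age < 3218 days: 1256 < 3218 is true
  primary category = books: grocery == books is false
Combine:
[1.1.2] true AND true = true
[1.1] true AND true = true
[1.2.1] true OR false = true
[1.2.2] true AND false = false
[1.2] true → false = false
[1] true → false = false
[root] NOT false = true
Overall: true → applied

Applied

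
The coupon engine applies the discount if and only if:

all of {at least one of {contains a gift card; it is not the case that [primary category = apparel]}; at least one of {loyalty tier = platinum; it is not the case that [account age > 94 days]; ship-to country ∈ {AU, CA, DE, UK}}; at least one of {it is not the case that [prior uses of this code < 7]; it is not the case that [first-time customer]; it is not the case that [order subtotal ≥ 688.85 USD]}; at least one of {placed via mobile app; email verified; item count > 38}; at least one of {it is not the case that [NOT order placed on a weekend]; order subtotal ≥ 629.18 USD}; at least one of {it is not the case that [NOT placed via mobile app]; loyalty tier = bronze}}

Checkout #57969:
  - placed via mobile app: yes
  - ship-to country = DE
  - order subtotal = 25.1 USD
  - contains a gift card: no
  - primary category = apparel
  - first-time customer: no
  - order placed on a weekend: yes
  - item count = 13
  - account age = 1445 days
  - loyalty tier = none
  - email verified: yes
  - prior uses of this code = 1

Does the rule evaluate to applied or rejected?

Atomic conditions:
  contains a gift card: no → false
  primary category = apparel: apparel == apparel is true
  loyalty tier = platinum: none == platinum is false
  account age > 94 days: 1445 > 94 is true
  ship-to country ∈ {AU, CA, DE, UK}: DE is in the set → true
  prior uses of this code < 7: 1 < 7 is true
  first-time customer: no → false
  order subtotal ≥ 688.85 USD: 25.1 ≥ 688.85 is false
  placed via mobile app: yes → true
  email verified: yes → true
  item count > 38: 13 > 38 is false
  NOT order placed on a weekend: yes → false
  order subtotal ≥ 629.18 USD: 25.1 ≥ 629.18 is false
  NOT placed via mobile app: yes → false
  loyalty tier = bronze: none == bronze is false
Combine:
[1.2] NOT true = false
[1] false OR false = false
[2.2] NOT true = false
[2] false OR false OR true = true
[3.1] NOT true = false
[3.2] NOT false = true
[3.3] NOT false = true
[3] false OR true OR true = true
[4] true OR true OR false = true
[5.1] NOT false = true
[5] true OR false = true
[6.1] NOT false = true
[6] true OR false = true
[root] false AND true AND true AND true AND true AND true = false
Overall: false → rejected

Rejected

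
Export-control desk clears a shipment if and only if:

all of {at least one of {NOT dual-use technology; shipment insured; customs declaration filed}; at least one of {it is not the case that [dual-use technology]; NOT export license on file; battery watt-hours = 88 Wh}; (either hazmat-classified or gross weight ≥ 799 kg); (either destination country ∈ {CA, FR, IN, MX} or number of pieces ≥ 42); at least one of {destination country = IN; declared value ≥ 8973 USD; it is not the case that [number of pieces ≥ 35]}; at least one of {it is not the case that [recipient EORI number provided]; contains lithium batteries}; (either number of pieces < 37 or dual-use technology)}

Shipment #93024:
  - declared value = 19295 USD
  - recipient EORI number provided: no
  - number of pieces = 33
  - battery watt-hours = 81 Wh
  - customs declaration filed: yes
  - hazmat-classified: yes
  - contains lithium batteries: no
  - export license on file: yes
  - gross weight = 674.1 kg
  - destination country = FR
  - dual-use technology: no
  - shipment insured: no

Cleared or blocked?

Cleared

Atomic conditions:
  NOT dual-use technology: no → true
  shipment insured: no → false
  customs declaration filed: yes → true
  dual-use technology: no → false
  NOT export license on file: yes → false
  battery watt-hours = 88 Wh: 81 == 88 is false
  hazmat-classified: yes → true
  gross weight ≥ 799 kg: 674.1 ≥ 799 is false
  destination country ∈ {CA, FR, IN, MX}: FR is in the set → true
  number of pieces ≥ 42: 33 ≥ 42 is false
  destination country = IN: FR == IN is false
  declared value ≥ 8973 USD: 19295 ≥ 8973 is true
  number of pieces ≥ 35: 33 ≥ 35 is false
  recipient EORI number provided: no → false
  contains lithium batteries: no → false
  number of pieces < 37: 33 < 37 is true
Combine:
[1] true OR false OR true = true
[2.1] NOT false = true
[2] true OR false OR false = true
[3] true OR false = true
[4] true OR false = true
[5.3] NOT false = true
[5] false OR true OR true = true
[6.1] NOT false = true
[6] true OR false = true
[7] true OR false = true
[root] true AND true AND true AND true AND true AND true AND true = true
Overall: true → cleared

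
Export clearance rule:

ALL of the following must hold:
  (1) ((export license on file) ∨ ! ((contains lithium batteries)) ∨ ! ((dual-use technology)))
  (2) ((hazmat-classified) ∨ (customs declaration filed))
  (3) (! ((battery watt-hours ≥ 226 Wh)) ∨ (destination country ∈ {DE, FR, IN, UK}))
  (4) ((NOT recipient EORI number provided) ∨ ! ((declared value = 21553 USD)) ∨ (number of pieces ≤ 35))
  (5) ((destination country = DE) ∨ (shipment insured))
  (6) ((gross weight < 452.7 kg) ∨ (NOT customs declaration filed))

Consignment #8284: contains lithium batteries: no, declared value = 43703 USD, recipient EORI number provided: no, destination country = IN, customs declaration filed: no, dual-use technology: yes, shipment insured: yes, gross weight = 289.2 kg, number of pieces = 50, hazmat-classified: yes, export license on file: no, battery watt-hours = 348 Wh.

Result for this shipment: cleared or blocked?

Cleared

Atomic conditions:
  export license on file: no → false
  contains lithium batteries: no → false
  dual-use technology: yes → true
  hazmat-classified: yes → true
  customs declaration filed: no → false
  battery watt-hours ≥ 226 Wh: 348 ≥ 226 is true
  destination country ∈ {DE, FR, IN, UK}: IN is in the set → true
  NOT recipient EORI number provided: no → true
  declared value = 21553 USD: 43703 == 21553 is false
  number of pieces ≤ 35: 50 ≤ 35 is false
  destination country = DE: IN == DE is false
  shipment insured: yes → true
  gross weight < 452.7 kg: 289.2 < 452.7 is true
  NOT customs declaration filed: no → true
Combine:
[1.2] NOT false = true
[1.3] NOT true = false
[1] false OR true OR false = true
[2] true OR false = true
[3.1] NOT true = false
[3] false OR true = true
[4.2] NOT false = true
[4] true OR true OR false = true
[5] false OR true = true
[6] true OR true = true
[root] true AND true AND true AND true AND true AND true = true
Overall: true → cleared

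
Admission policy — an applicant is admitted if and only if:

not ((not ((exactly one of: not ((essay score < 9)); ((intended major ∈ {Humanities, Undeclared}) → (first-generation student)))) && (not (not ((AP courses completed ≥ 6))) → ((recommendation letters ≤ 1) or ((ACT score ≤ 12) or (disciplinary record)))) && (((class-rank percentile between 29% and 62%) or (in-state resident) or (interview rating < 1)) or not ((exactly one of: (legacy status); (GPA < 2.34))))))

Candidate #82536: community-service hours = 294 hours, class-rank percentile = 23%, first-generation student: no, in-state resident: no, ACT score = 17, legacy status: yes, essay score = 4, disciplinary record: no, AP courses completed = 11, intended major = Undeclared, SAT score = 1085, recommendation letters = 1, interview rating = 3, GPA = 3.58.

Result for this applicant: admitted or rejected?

Admitted

Atomic conditions:
  essay score < 9: 4 < 9 is true
  intended major ∈ {Humanities, Undeclared}: Undeclared is in the set → true
  first-generation student: no → false
  AP courses completed ≥ 6: 11 ≥ 6 is true
  recommendation letters ≤ 1: 1 ≤ 1 is true
  ACT score ≤ 12: 17 ≤ 12 is false
  disciplinary record: no → false
  class-rank percentile between 29% and 62%: 23 in [29, 62] is false
  in-state resident: no → false
  interview rating < 1: 3 < 1 is false
  legacy status: yes → true
  GPA < 2.34: 3.58 < 2.34 is false
Combine:
[1.1.1.1] NOT true = false
[1.1.1.2] true → false = false
[1.1.1] exactly-one(false, false) = false
[1.1] NOT false = true
[1.2.1.1] NOT true = false
[1.2.1] NOT false = true
[1.2.2.2] false OR false = false
[1.2.2] true OR false = true
[1.2] true → true = true
[1.3.1] false OR false OR false = false
[1.3.2.1] exactly-one(true, false) = true
[1.3.2] NOT true = false
[1.3] false OR false = false
[1] true AND true AND false = false
[root] NOT false = true
Overall: true → admitted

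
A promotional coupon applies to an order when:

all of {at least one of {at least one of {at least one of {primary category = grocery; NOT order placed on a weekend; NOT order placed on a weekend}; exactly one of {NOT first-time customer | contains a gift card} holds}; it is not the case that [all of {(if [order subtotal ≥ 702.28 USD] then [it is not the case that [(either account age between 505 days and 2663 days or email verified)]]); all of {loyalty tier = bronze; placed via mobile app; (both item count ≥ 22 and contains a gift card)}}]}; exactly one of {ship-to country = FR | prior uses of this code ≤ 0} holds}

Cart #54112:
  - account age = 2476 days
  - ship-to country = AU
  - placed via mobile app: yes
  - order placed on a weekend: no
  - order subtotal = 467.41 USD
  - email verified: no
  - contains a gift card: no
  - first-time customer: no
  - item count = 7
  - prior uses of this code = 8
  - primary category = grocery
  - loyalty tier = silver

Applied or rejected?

Rejected

Atomic conditions:
  primary category = grocery: grocery == grocery is true
  NOT order placed on a weekend: no → true
  NOT first-time customer: no → true
  contains a gift card: no → false
  order subtotal ≥ 702.28 USD: 467.41 ≥ 702.28 is false
  account age between 505 days and 2663 days: 2476 in [505, 2663] is true
  email verified: no → false
  loyalty tier = bronze: silver == bronze is false
  placed via mobile app: yes → true
  item count ≥ 22: 7 ≥ 22 is false
  ship-to country = FR: AU == FR is false
  prior uses of this code ≤ 0: 8 ≤ 0 is false
Combine:
[1.1.1] true OR true OR true = true
[1.1.2] exactly-one(true, false) = true
[1.1] true OR true = true
[1.2.1.1.2.1] true OR false = true
[1.2.1.1.2] NOT true = false
[1.2.1.1] false → false (antecedent false ⇒ implication holds) = true
[1.2.1.2.3] false AND false = false
[1.2.1.2] false AND true AND false = false
[1.2.1] true AND false = false
[1.2] NOT false = true
[1] true OR true = true
[2] exactly-one(false, false) = false
[root] true AND false = false
Overall: false → rejected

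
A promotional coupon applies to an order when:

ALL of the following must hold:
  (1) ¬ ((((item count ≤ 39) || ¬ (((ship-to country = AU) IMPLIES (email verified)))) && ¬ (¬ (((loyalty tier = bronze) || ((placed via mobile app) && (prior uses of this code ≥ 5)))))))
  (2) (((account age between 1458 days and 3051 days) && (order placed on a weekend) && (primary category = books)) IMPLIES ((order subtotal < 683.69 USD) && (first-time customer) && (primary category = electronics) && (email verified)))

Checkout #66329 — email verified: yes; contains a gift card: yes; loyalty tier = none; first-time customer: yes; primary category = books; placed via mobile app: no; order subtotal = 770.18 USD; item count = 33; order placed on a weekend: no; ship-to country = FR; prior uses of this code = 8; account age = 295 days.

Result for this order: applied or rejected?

Applied

Atomic conditions:
  item count ≤ 39: 33 ≤ 39 is true
  ship-to country = AU: FR == AU is false
  email verified: yes → true
  loyalty tier = bronze: none == bronze is false
  placed via mobile app: no → false
  prior uses of this code ≥ 5: 8 ≥ 5 is true
  account age between 1458 days and 3051 days: 295 in [1458, 3051] is false
  order placed on a weekend: no → false
  primary category = books: books == books is true
  order subtotal < 683.69 USD: 770.18 < 683.69 is false
  first-time customer: yes → true
  primary category = electronics: books == electronics is false
Combine:
[1.1.1.2.1] false → true (antecedent false ⇒ implication holds) = true
[1.1.1.2] NOT true = false
[1.1.1] true OR false = true
[1.1.2.1.1.2] false AND true = false
[1.1.2.1.1] false OR false = false
[1.1.2.1] NOT false = true
[1.1.2] NOT true = false
[1.1] true AND false = false
[1] NOT false = true
[2.1] false AND false AND true = false
[2.2] false AND true AND false AND true = false
[2] false → false (antecedent false ⇒ implication holds) = true
[root] true AND true = true
Overall: true → applied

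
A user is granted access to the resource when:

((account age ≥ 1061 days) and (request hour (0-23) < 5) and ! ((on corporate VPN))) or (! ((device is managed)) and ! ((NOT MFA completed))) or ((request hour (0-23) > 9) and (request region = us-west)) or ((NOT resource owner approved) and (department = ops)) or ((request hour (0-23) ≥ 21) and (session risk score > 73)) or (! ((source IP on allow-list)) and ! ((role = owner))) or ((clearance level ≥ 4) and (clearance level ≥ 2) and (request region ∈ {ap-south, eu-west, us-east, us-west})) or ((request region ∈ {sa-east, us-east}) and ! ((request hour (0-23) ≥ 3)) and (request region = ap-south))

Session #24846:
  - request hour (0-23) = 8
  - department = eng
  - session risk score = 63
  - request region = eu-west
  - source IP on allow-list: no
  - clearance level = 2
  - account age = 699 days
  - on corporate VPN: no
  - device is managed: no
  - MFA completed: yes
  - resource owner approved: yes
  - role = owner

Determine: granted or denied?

Granted

Atomic conditions:
  account age ≥ 1061 days: 699 ≥ 1061 is false
  request hour (0-23) < 5: 8 < 5 is false
  on corporate VPN: no → false
  device is managed: no → false
  NOT MFA completed: yes → false
  request hour (0-23) > 9: 8 > 9 is false
  request region = us-west: eu-west == us-west is false
  NOT resource owner approved: yes → false
  department = ops: eng == ops is false
  request hour (0-23) ≥ 21: 8 ≥ 21 is false
  session risk score > 73: 63 > 73 is false
  source IP on allow-list: no → false
  role = owner: owner == owner is true
  clearance level ≥ 4: 2 ≥ 4 is false
  clearance level ≥ 2: 2 ≥ 2 is true
  request region ∈ {ap-south, eu-west, us-east, us-west}: eu-west is in the set → true
  request region ∈ {sa-east, us-east}: eu-west is not in the set → false
  request hour (0-23) ≥ 3: 8 ≥ 3 is true
  request region = ap-south: eu-west == ap-south is false
Combine:
[1.3] NOT false = true
[1] false AND false AND true = false
[2.1] NOT false = true
[2.2] NOT false = true
[2] true AND true = true
[3] false AND false = false
[4] false AND false = false
[5] false AND false = false
[6.1] NOT false = true
[6.2] NOT true = false
[6] true AND false = false
[7] false AND true AND true = false
[8.2] NOT true = false
[8] false AND false AND false = false
[root] false OR true OR false OR false OR false OR false OR false OR false = true
Overall: true → granted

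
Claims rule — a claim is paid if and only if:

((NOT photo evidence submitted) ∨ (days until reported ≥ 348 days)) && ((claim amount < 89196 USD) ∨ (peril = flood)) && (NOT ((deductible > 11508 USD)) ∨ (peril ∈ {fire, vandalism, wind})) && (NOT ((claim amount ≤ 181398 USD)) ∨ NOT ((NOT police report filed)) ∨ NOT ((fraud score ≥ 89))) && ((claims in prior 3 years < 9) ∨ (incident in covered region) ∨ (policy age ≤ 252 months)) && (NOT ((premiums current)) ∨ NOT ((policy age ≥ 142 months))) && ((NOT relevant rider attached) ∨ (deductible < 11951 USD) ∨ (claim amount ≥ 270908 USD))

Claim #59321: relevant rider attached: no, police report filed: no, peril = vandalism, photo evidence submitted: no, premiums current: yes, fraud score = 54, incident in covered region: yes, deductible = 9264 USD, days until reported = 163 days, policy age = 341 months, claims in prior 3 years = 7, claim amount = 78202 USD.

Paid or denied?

Atomic conditions:
  NOT photo evidence submitted: no → true
  days until reported ≥ 348 days: 163 ≥ 348 is false
  claim amount < 89196 USD: 78202 < 89196 is true
  peril = flood: vandalism == flood is false
  deductible > 11508 USD: 9264 > 11508 is false
  peril ∈ {fire, vandalism, wind}: vandalism is in the set → true
  claim amount ≤ 181398 USD: 78202 ≤ 181398 is true
  NOT police report filed: no → true
  fraud score ≥ 89: 54 ≥ 89 is false
  claims in prior 3 years < 9: 7 < 9 is true
  incident in covered region: yes → true
  policy age ≤ 252 months: 341 ≤ 252 is false
  premiums current: yes → true
  policy age ≥ 142 months: 341 ≥ 142 is true
  NOT relevant rider attached: no → true
  deductible < 11951 USD: 9264 < 11951 is true
  claim amount ≥ 270908 USD: 78202 ≥ 270908 is false
Combine:
[1] true OR false = true
[2] true OR false = true
[3.1] NOT false = true
[3] true OR true = true
[4.1] NOT true = false
[4.2] NOT true = false
[4.3] NOT false = true
[4] false OR false OR true = true
[5] true OR true OR false = true
[6.1] NOT true = false
[6.2] NOT true = false
[6] false OR false = false
[7] true OR true OR false = true
[root] true AND true AND true AND true AND true AND false AND true = false
Overall: false → denied

Denied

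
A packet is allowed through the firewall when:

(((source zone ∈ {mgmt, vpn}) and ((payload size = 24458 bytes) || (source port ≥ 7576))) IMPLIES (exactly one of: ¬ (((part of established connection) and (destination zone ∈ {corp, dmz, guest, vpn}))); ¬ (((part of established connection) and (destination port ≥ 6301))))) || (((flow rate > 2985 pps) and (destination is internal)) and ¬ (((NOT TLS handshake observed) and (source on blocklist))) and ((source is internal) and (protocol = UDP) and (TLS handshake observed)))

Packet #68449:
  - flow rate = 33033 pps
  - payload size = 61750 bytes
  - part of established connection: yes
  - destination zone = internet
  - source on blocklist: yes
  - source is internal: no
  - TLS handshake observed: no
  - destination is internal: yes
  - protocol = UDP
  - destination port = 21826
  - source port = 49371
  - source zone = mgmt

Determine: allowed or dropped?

Atomic conditions:
  source zone ∈ {mgmt, vpn}: mgmt is in the set → true
  payload size = 24458 bytes: 61750 == 24458 is false
  source port ≥ 7576: 49371 ≥ 7576 is true
  part of established connection: yes → true
  destination zone ∈ {corp, dmz, guest, vpn}: internet is not in the set → false
  destination port ≥ 6301: 21826 ≥ 6301 is true
  flow rate > 2985 pps: 33033 > 2985 is true
  destination is internal: yes → true
  NOT TLS handshake observed: no → true
  source on blocklist: yes → true
  source is internal: no → false
  protocol = UDP: UDP == UDP is true
  TLS handshake observed: no → false
Combine:
[1.1.2] false OR true = true
[1.1] true AND true = true
[1.2.1.1] true AND false = false
[1.2.1] NOT false = true
[1.2.2.1] true AND true = true
[1.2.2] NOT true = false
[1.2] exactly-one(true, false) = true
[1] true → true = true
[2.1] true AND true = true
[2.2.1] true AND true = true
[2.2] NOT true = false
[2.3] false AND true AND false = false
[2] true AND false AND false = false
[root] true OR false = true
Overall: true → allowed

Allowed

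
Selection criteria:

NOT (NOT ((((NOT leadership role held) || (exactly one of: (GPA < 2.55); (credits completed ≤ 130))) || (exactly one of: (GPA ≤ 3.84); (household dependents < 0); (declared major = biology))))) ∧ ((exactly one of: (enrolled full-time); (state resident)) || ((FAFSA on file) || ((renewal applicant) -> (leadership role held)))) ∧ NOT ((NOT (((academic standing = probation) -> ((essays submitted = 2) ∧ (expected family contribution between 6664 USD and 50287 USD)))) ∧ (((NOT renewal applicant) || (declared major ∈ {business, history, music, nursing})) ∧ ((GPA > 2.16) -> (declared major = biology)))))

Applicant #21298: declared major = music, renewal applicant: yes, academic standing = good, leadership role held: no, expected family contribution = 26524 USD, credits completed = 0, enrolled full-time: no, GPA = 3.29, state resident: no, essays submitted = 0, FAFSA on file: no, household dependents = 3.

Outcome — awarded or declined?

Declined

Atomic conditions:
  NOT leadership role held: no → true
  GPA < 2.55: 3.29 < 2.55 is false
  credits completed ≤ 130: 0 ≤ 130 is true
  GPA ≤ 3.84: 3.29 ≤ 3.84 is true
  household dependents < 0: 3 < 0 is false
  declared major = biology: music == biology is false
  enrolled full-time: no → false
  state resident: no → false
  FAFSA on file: no → false
  renewal applicant: yes → true
  leadership role held: no → false
  academic standing = probation: good == probation is false
  essays submitted = 2: 0 == 2 is false
  expected family contribution between 6664 USD and 50287 USD: 26524 in [6664, 50287] is true
  NOT renewal applicant: yes → false
  declared major ∈ {business, history, music, nursing}: music is in the set → true
  GPA > 2.16: 3.29 > 2.16 is true
Combine:
[1.1.1.1.2] exactly-one(false, true) = true
[1.1.1.1] true OR true = true
[1.1.1.2] exactly-one(true, false, false) = true
[1.1.1] true OR true = true
[1.1] NOT true = false
[1] NOT false = true
[2.1] exactly-one(false, false) = false
[2.2.2] true → false = false
[2.2] false OR false = false
[2] false OR false = false
[3.1.1.1.2] false AND true = false
[3.1.1.1] false → false (antecedent false ⇒ implication holds) = true
[3.1.1] NOT true = false
[3.1.2.1] false OR true = true
[3.1.2.2] true → false = false
[3.1.2] true AND false = false
[3.1] false AND false = false
[3] NOT false = true
[root] true AND false AND true = false
Overall: false → declined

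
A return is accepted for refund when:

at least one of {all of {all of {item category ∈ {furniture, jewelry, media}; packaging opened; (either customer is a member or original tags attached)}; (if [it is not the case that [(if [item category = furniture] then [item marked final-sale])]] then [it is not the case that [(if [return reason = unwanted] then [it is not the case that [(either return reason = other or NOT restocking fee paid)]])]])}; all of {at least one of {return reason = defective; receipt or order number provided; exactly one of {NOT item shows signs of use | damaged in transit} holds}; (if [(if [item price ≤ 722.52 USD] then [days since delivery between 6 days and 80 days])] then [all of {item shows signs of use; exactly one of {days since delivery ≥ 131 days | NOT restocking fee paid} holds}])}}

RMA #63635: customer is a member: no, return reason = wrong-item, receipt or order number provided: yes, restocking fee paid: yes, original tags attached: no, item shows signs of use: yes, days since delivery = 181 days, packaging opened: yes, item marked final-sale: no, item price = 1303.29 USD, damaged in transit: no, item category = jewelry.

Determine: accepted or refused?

Atomic conditions:
  item category ∈ {furniture, jewelry, media}: jewelry is in the set → true
  packaging opened: yes → true
  customer is a member: no → false
  original tags attached: no → false
  item category = furniture: jewelry == furniture is false
  item marked final-sale: no → false
  return reason = unwanted: wrong-item == unwanted is false
  return reason = other: wrong-item == other is false
  NOT restocking fee paid: yes → false
  return reason = defective: wrong-item == defective is false
  receipt or order number provided: yes → true
  NOT item shows signs of use: yes → false
  damaged in transit: no → false
  item price ≤ 722.52 USD: 1303.29 ≤ 722.52 is false
  days since delivery between 6 days and 80 days: 181 in [6, 80] is false
  item shows signs of use: yes → true
  days since delivery ≥ 131 days: 181 ≥ 131 is true
Combine:
[1.1.3] false OR false = false
[1.1] true AND true AND false = false
[1.2.1.1] false → false (antecedent false ⇒ implication holds) = true
[1.2.1] NOT true = false
[1.2.2.1.2.1] false OR false = false
[1.2.2.1.2] NOT false = true
[1.2.2.1] false → true (antecedent false ⇒ implication holds) = true
[1.2.2] NOT true = false
[1.2] false → false (antecedent false ⇒ implication holds) = true
[1] false AND true = false
[2.1.3] exactly-one(false, false) = false
[2.1] false OR true OR false = true
[2.2.1] false → false (antecedent false ⇒ implication holds) = true
[2.2.2.2] exactly-one(true, false) = true
[2.2.2] true AND true = true
[2.2] true → true = true
[2] true AND true = true
[root] false OR true = true
Overall: true → accepted

Accepted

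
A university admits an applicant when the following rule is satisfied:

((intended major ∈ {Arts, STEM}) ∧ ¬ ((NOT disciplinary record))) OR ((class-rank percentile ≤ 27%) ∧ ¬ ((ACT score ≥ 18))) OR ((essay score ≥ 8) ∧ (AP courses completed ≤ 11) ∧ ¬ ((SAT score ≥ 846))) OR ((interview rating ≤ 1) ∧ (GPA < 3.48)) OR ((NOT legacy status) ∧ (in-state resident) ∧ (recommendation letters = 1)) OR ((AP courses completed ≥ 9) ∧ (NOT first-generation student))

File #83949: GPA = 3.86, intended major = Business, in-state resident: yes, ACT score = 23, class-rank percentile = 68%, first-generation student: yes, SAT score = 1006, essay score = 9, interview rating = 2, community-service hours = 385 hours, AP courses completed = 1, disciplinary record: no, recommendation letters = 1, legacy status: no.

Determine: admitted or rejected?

Admitted

Atomic conditions:
  intended major ∈ {Arts, STEM}: Business is not in the set → false
  NOT disciplinary record: no → true
  class-rank percentile ≤ 27%: 68 ≤ 27 is false
  ACT score ≥ 18: 23 ≥ 18 is true
  essay score ≥ 8: 9 ≥ 8 is true
  AP courses completed ≤ 11: 1 ≤ 11 is true
  SAT score ≥ 846: 1006 ≥ 846 is true
  interview rating ≤ 1: 2 ≤ 1 is false
  GPA < 3.48: 3.86 < 3.48 is false
  NOT legacy status: no → true
  in-state resident: yes → true
  recommendation letters = 1: 1 == 1 is true
  AP courses completed ≥ 9: 1 ≥ 9 is false
  NOT first-generation student: yes → false
Combine:
[1.2] NOT true = false
[1] false AND false = false
[2.2] NOT true = false
[2] false AND false = false
[3.3] NOT true = false
[3] true AND true AND false = false
[4] false AND false = false
[5] true AND true AND true = true
[6] false AND false = false
[root] false OR false OR false OR false OR true OR false = true
Overall: true → admitted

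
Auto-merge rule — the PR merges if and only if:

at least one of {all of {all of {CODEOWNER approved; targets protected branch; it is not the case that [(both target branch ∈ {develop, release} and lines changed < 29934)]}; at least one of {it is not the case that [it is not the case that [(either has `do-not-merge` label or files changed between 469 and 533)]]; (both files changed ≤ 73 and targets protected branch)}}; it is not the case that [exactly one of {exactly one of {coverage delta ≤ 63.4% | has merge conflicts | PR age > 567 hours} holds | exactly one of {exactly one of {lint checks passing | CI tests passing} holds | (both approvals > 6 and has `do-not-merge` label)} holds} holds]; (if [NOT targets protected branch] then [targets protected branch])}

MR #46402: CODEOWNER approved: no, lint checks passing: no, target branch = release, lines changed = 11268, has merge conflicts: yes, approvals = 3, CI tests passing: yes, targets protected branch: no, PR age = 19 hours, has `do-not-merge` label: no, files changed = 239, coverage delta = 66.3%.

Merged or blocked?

Atomic conditions:
  CODEOWNER approved: no → false
  targets protected branch: no → false
  target branch ∈ {develop, release}: release is in the set → true
  lines changed < 29934: 11268 < 29934 is true
  has `do-not-merge` label: no → false
  files changed between 469 and 533: 239 in [469, 533] is false
  files changed ≤ 73: 239 ≤ 73 is false
  coverage delta ≤ 63.4%: 66.3 ≤ 63.4 is false
  has merge conflicts: yes → true
  PR age > 567 hours: 19 > 567 is false
  lint checks passing: no → false
  CI tests passing: yes → true
  approvals > 6: 3 > 6 is false
  NOT targets protected branch: no → true
Combine:
[1.1.3.1] true AND true = true
[1.1.3] NOT true = false
[1.1] false AND false AND false = false
[1.2.1.1.1] false OR false = false
[1.2.1.1] NOT false = true
[1.2.1] NOT true = false
[1.2.2] false AND false = false
[1.2] false OR false = false
[1] false AND false = false
[2.1.1] exactly-one(false, true, false) = true
[2.1.2.1] exactly-one(false, true) = true
[2.1.2.2] false AND false = false
[2.1.2] exactly-one(true, false) = true
[2.1] exactly-one(true, true) = false
[2] NOT false = true
[3] true → false = false
[root] false OR true OR false = true
Overall: true → merged

Merged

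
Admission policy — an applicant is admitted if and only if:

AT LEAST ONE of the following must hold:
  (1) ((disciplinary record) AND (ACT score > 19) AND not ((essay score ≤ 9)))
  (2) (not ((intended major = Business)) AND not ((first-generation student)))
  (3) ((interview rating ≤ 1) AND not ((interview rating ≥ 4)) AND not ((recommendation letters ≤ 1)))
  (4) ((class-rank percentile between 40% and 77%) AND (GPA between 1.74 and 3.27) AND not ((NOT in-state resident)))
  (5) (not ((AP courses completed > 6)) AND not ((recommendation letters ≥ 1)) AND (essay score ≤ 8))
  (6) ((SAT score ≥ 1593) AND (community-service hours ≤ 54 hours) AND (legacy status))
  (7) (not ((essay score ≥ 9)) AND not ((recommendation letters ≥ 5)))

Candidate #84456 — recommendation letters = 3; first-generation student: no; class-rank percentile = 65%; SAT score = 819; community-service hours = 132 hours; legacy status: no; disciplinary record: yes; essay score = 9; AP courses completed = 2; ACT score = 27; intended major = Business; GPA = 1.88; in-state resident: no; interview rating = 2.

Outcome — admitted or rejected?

Atomic conditions:
  disciplinary record: yes → true
  ACT score > 19: 27 > 19 is true
  essay score ≤ 9: 9 ≤ 9 is true
  intended major = Business: Business == Business is true
  first-generation student: no → false
  interview rating ≤ 1: 2 ≤ 1 is false
  interview rating ≥ 4: 2 ≥ 4 is false
  recommendation letters ≤ 1: 3 ≤ 1 is false
  class-rank percentile between 40% and 77%: 65 in [40, 77] is true
  GPA between 1.74 and 3.27: 1.88 in [1.74, 3.27] is true
  NOT in-state resident: no → true
  AP courses completed > 6: 2 > 6 is false
  recommendation letters ≥ 1: 3 ≥ 1 is true
  essay score ≤ 8: 9 ≤ 8 is false
  SAT score ≥ 1593: 819 ≥ 1593 is false
  community-service hours ≤ 54 hours: 132 ≤ 54 is false
  legacy status: no → false
  essay score ≥ 9: 9 ≥ 9 is true
  recommendation letters ≥ 5: 3 ≥ 5 is false
Combine:
[1.3] NOT true = false
[1] true AND true AND false = false
[2.1] NOT true = false
[2.2] NOT false = true
[2] false AND true = false
[3.2] NOT false = true
[3.3] NOT false = true
[3] false AND true AND true = false
[4.3] NOT true = false
[4] true AND true AND false = false
[5.1] NOT false = true
[5.2] NOT true = false
[5] true AND false AND false = false
[6] false AND false AND false = false
[7.1] NOT true = false
[7.2] NOT false = true
[7] false AND true = false
[root] false OR false OR false OR false OR false OR false OR false = false
Overall: false → rejected

Rejected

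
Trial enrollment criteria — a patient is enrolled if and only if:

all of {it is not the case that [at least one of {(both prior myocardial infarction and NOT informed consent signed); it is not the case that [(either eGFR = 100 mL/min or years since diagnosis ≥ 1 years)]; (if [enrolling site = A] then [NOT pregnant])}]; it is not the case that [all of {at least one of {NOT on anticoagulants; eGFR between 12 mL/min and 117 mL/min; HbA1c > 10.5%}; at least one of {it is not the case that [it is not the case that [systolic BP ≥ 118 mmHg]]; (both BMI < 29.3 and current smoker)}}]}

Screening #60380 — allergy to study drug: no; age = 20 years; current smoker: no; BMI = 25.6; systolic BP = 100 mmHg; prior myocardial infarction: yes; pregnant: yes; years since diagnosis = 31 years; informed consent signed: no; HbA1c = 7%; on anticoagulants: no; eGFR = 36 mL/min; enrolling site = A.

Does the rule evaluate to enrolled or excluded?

Atomic conditions:
  prior myocardial infarction: yes → true
  NOT informed consent signed: no → true
  eGFR = 100 mL/min: 36 == 100 is false
  years since diagnosis ≥ 1 years: 31 ≥ 1 is true
  enrolling site = A: A == A is true
  NOT pregnant: yes → false
  NOT on anticoagulants: no → true
  eGFR between 12 mL/min and 117 mL/min: 36 in [12, 117] is true
  HbA1c > 10.5%: 7 > 10.5 is false
  systolic BP ≥ 118 mmHg: 100 ≥ 118 is false
  BMI < 29.3: 25.6 < 29.3 is true
  current smoker: no → false
Combine:
[1.1.1] true AND true = true
[1.1.2.1] false OR true = true
[1.1.2] NOT true = false
[1.1.3] true → false = false
[1.1] true OR false OR false = true
[1] NOT true = false
[2.1.1] true OR true OR false = true
[2.1.2.1.1] NOT false = true
[2.1.2.1] NOT true = false
[2.1.2.2] true AND false = false
[2.1.2] false OR false = false
[2.1] true AND false = false
[2] NOT false = true
[root] false AND true = false
Overall: false → excluded

Excluded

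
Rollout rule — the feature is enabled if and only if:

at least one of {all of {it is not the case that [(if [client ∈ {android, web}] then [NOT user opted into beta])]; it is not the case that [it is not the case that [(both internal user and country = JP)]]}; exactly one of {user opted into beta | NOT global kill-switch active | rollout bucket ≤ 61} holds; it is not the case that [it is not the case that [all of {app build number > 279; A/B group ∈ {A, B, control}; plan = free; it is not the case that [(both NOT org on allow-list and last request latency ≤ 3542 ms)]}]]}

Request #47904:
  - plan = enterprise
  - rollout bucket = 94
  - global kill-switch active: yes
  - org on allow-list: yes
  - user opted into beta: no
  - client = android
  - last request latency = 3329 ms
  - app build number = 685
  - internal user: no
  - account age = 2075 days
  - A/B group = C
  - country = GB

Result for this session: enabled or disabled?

Atomic conditions:
  client ∈ {android, web}: android is in the set → true
  NOT user opted into beta: no → true
  internal user: no → false
  country = JP: GB == JP is false
  user opted into beta: no → false
  NOT global kill-switch active: yes → false
  rollout bucket ≤ 61: 94 ≤ 61 is false
  app build number > 279: 685 > 279 is true
  A/B group ∈ {A, B, control}: C is not in the set → false
  plan = free: enterprise == free is false
  NOT org on allow-list: yes → false
  last request latency ≤ 3542 ms: 3329 ≤ 3542 is true
Combine:
[1.1.1] true → true = true
[1.1] NOT true = false
[1.2.1.1] false AND false = false
[1.2.1] NOT false = true
[1.2] NOT true = false
[1] false AND false = false
[2] exactly-one(false, false, false) = false
[3.1.1.4.1] false AND true = false
[3.1.1.4] NOT false = true
[3.1.1] true AND false AND false AND true = false
[3.1] NOT false = true
[3] NOT true = false
[root] false OR false OR false = false
Overall: false → disabled

Disabled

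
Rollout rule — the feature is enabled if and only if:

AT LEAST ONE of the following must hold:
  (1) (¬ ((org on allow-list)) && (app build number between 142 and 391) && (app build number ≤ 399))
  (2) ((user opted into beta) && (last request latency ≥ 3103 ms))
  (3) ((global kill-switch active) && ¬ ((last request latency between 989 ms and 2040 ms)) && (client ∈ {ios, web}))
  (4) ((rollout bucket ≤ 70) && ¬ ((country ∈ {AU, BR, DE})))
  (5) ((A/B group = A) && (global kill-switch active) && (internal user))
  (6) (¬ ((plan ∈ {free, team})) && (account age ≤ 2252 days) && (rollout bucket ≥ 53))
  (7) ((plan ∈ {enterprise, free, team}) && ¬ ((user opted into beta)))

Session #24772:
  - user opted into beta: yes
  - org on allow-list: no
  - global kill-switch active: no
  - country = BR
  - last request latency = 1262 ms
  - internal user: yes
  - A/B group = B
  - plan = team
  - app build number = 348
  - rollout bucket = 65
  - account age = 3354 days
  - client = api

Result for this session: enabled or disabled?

Enabled

Atomic conditions:
  org on allow-list: no → false
  app build number between 142 and 391: 348 in [142, 391] is true
  app build number ≤ 399: 348 ≤ 399 is true
  user opted into beta: yes → true
  last request latency ≥ 3103 ms: 1262 ≥ 3103 is false
  global kill-switch active: no → false
  last request latency between 989 ms and 2040 ms: 1262 in [989, 2040] is true
  client ∈ {ios, web}: api is not in the set → false
  rollout bucket ≤ 70: 65 ≤ 70 is true
  country ∈ {AU, BR, DE}: BR is in the set → true
  A/B group = A: B == A is false
  internal user: yes → true
  plan ∈ {free, team}: team is in the set → true
  account age ≤ 2252 days: 3354 ≤ 2252 is false
  rollout bucket ≥ 53: 65 ≥ 53 is true
  plan ∈ {enterprise, free, team}: team is in the set → true
Combine:
[1.1] NOT false = true
[1] true AND true AND true = true
[2] true AND false = false
[3.2] NOT true = false
[3] false AND false AND false = false
[4.2] NOT true = false
[4] true AND false = false
[5] false AND false AND true = false
[6.1] NOT true = false
[6] false AND false AND true = false
[7.2] NOT true = false
[7] true AND false = false
[root] true OR false OR false OR false OR false OR false OR false = true
Overall: true → enabled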